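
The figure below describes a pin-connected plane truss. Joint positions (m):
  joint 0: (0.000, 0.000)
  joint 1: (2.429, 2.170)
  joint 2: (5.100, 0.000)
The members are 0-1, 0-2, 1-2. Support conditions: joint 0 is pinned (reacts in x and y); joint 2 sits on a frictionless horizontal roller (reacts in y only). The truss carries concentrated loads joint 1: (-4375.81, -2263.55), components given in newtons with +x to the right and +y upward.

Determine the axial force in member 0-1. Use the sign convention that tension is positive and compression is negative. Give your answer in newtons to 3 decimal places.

N=3 nodes, M=3 members, R=3 reactions → 2N=6, M+R=6
member 0 (0-1): L=3.2571, (cx,cy)=(0.7457,0.6662)
member 1 (0-2): L=5.1000, (cx,cy)=(1.0000,0.0000)
member 2 (1-2): L=3.4414, (cx,cy)=(0.7761,-0.6306)
solve A·x = −loads:
  F[0-1] = -4574.0155 N (compression)
  F[0-2] = -964.7518 N (compression)
  F[1-2] = +1243.0115 N (tension)
  Rx@0 = +4375.8100 N
  Ry@0 = +3047.3431 N
  Ry@2 = -783.7931 N

-4574.016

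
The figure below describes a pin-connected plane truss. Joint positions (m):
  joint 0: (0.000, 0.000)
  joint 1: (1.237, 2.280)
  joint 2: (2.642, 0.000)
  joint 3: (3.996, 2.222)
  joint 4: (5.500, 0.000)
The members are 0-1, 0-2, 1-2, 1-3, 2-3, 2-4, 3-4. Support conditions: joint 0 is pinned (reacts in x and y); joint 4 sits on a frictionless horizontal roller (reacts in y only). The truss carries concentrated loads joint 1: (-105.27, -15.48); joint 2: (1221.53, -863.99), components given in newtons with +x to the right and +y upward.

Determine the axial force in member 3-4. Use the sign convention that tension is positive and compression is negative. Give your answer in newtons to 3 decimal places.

-452.672

N=5 nodes, M=7 members, R=3 reactions → 2N=10, M+R=10
member 0 (0-1): L=2.5939, (cx,cy)=(0.4769,0.8790)
member 1 (0-2): L=2.6420, (cx,cy)=(1.0000,0.0000)
member 2 (1-2): L=2.6781, (cx,cy)=(0.5246,-0.8513)
member 3 (1-3): L=2.7596, (cx,cy)=(0.9998,-0.0210)
member 4 (2-3): L=2.6020, (cx,cy)=(0.5204,0.8539)
member 5 (2-4): L=2.8580, (cx,cy)=(1.0000,0.0000)
member 6 (3-4): L=2.6832, (cx,cy)=(0.5605,-0.8281)
solve A·x = −loads:
  F[0-1] = -574.0798 N (compression)
  F[0-2] = +1390.0267 N (tension)
  F[1-2] = +586.2847 N (tension)
  F[1-3] = -476.1775 N (compression)
  F[2-3] = +427.2678 N (tension)
  F[2-4] = +253.7386 N (tension)
  F[3-4] = -452.6722 N (compression)
  Rx@0 = -1116.2600 N
  Ry@0 = +504.5982 N
  Ry@4 = +374.8718 N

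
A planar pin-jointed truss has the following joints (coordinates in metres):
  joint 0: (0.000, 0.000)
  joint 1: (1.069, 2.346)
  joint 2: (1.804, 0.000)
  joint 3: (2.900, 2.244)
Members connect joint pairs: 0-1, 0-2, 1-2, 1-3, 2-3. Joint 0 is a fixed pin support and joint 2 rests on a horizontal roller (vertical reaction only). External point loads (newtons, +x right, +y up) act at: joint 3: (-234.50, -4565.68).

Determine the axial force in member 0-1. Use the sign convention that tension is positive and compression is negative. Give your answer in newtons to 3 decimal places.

2727.676

N=4 nodes, M=5 members, R=3 reactions → 2N=8, M+R=8
member 0 (0-1): L=2.5781, (cx,cy)=(0.4147,0.9100)
member 1 (0-2): L=1.8040, (cx,cy)=(1.0000,0.0000)
member 2 (1-2): L=2.4584, (cx,cy)=(0.2990,-0.9543)
member 3 (1-3): L=1.8338, (cx,cy)=(0.9985,-0.0556)
member 4 (2-3): L=2.4973, (cx,cy)=(0.4389,0.8986)
solve A·x = −loads:
  F[0-1] = +2727.6757 N (tension)
  F[0-2] = -1365.5315 N (compression)
  F[1-2] = -2714.5031 N (compression)
  F[1-3] = +1945.5976 N (tension)
  F[2-3] = -4960.7143 N (compression)
  Rx@0 = +234.5000 N
  Ry@0 = -2482.1326 N
  Ry@2 = +7047.8126 N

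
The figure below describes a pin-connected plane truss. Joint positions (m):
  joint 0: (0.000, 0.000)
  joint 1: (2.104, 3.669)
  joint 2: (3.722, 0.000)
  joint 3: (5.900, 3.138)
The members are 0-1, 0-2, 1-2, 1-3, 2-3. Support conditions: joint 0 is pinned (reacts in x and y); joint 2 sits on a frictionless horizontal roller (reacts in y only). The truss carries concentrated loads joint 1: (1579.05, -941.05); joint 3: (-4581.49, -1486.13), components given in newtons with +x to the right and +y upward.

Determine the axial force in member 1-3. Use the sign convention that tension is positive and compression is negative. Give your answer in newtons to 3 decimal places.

-3267.346

N=4 nodes, M=5 members, R=3 reactions → 2N=8, M+R=8
member 0 (0-1): L=4.2295, (cx,cy)=(0.4975,0.8675)
member 1 (0-2): L=3.7220, (cx,cy)=(1.0000,0.0000)
member 2 (1-2): L=4.0099, (cx,cy)=(0.4035,-0.9150)
member 3 (1-3): L=3.8330, (cx,cy)=(0.9904,-0.1385)
member 4 (2-3): L=3.8198, (cx,cy)=(0.5702,0.8215)
solve A·x = −loads:
  F[0-1] = -2127.4309 N (compression)
  F[0-2] = -1944.1231 N (compression)
  F[1-2] = +1483.2107 N (tension)
  F[1-3] = -3267.3463 N (compression)
  F[2-3] = -2360.0023 N (compression)
  Rx@0 = +3002.4400 N
  Ry@0 = +1845.5156 N
  Ry@2 = +581.6644 N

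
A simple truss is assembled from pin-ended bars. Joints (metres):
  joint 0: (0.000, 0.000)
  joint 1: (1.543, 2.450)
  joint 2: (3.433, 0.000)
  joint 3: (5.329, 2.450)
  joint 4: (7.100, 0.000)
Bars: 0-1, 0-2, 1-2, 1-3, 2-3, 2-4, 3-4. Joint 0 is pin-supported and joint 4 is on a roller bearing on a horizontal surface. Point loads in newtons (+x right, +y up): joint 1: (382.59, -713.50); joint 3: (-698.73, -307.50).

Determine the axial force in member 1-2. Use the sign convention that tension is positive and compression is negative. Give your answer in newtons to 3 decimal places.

N=5 nodes, M=7 members, R=3 reactions → 2N=10, M+R=10
member 0 (0-1): L=2.8954, (cx,cy)=(0.5329,0.8462)
member 1 (0-2): L=3.4330, (cx,cy)=(1.0000,0.0000)
member 2 (1-2): L=3.0943, (cx,cy)=(0.6108,-0.7918)
member 3 (1-3): L=3.7860, (cx,cy)=(1.0000,0.0000)
member 4 (2-3): L=3.0980, (cx,cy)=(0.6120,0.7908)
member 5 (2-4): L=3.6670, (cx,cy)=(1.0000,0.0000)
member 6 (3-4): L=3.0231, (cx,cy)=(0.5858,-0.8104)
solve A·x = −loads:
  F[0-1] = -879.5304 N (compression)
  F[0-2] = +152.5741 N (tension)
  F[1-2] = +38.8133 N (tension)
  F[1-3] = -875.0114 N (compression)
  F[2-3] = -38.8593 N (compression)
  F[2-4] = +200.0639 N (tension)
  F[3-4] = -341.5059 N (compression)
  Rx@0 = +316.1400 N
  Ry@0 = +744.2317 N
  Ry@4 = +276.7683 N

38.813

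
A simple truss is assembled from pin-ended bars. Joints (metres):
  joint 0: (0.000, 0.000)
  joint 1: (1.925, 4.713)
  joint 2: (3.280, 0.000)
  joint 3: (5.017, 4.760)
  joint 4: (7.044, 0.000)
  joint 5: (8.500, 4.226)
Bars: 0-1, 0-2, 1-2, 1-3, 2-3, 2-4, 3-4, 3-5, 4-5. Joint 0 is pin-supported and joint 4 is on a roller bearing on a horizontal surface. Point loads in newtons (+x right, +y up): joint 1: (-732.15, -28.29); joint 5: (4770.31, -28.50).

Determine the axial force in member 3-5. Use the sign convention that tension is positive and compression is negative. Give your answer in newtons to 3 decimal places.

4593.351

N=6 nodes, M=9 members, R=3 reactions → 2N=12, M+R=12
member 0 (0-1): L=5.0910, (cx,cy)=(0.3781,0.9258)
member 1 (0-2): L=3.2800, (cx,cy)=(1.0000,0.0000)
member 2 (1-2): L=4.9039, (cx,cy)=(0.2763,-0.9611)
member 3 (1-3): L=3.0924, (cx,cy)=(0.9999,0.0152)
member 4 (2-3): L=5.0670, (cx,cy)=(0.3428,0.9394)
member 5 (2-4): L=3.7640, (cx,cy)=(1.0000,0.0000)
member 6 (3-4): L=5.1736, (cx,cy)=(0.3918,-0.9201)
member 7 (3-5): L=3.5237, (cx,cy)=(0.9885,-0.1515)
member 8 (4-5): L=4.4698, (cx,cy)=(0.3257,0.9455)
solve A·x = −loads:
  F[0-1] = +2546.4368 N (tension)
  F[0-2] = +3075.3005 N (tension)
  F[1-2] = -2444.8170 N (compression)
  F[1-3] = +2370.8102 N (tension)
  F[2-3] = +2501.1922 N (tension)
  F[2-4] = +1542.3536 N (tension)
  F[3-4] = -3349.5607 N (compression)
  F[3-5] = +4593.3507 N (tension)
  F[4-5] = +706.1134 N (tension)
  Rx@0 = -4038.1600 N
  Ry@0 = -2357.3803 N
  Ry@4 = +2414.1703 N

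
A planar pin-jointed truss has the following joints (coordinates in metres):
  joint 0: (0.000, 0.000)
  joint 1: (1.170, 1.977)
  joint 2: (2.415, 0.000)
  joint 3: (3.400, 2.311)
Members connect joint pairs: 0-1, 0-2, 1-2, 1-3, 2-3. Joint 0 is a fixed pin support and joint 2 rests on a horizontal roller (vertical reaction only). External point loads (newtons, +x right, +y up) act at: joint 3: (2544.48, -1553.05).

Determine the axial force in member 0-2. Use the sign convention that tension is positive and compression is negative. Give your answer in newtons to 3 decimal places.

728.617

N=4 nodes, M=5 members, R=3 reactions → 2N=8, M+R=8
member 0 (0-1): L=2.2973, (cx,cy)=(0.5093,0.8606)
member 1 (0-2): L=2.4150, (cx,cy)=(1.0000,0.0000)
member 2 (1-2): L=2.3364, (cx,cy)=(0.5329,-0.8462)
member 3 (1-3): L=2.2549, (cx,cy)=(0.9890,0.1481)
member 4 (2-3): L=2.5122, (cx,cy)=(0.3921,0.9199)
solve A·x = −loads:
  F[0-1] = +3565.4011 N (tension)
  F[0-2] = +728.6171 N (tension)
  F[1-2] = -3019.8297 N (compression)
  F[1-3] = +3463.2778 N (tension)
  F[2-3] = -2245.8806 N (compression)
  Rx@0 = -2544.4800 N
  Ry@0 = -3068.3427 N
  Ry@2 = +4621.3927 N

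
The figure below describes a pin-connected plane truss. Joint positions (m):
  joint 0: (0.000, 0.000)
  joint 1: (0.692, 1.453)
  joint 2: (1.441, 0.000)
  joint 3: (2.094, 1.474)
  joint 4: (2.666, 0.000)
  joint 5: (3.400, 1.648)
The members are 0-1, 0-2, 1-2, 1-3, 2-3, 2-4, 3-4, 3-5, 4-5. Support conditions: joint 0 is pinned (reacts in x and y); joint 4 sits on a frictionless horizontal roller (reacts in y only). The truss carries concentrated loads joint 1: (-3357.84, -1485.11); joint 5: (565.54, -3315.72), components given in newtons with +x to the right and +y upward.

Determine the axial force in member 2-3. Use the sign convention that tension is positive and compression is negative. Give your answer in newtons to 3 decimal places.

-239.331

N=6 nodes, M=9 members, R=3 reactions → 2N=12, M+R=12
member 0 (0-1): L=1.6094, (cx,cy)=(0.4300,0.9028)
member 1 (0-2): L=1.4410, (cx,cy)=(1.0000,0.0000)
member 2 (1-2): L=1.6347, (cx,cy)=(0.4582,-0.8889)
member 3 (1-3): L=1.4022, (cx,cy)=(0.9999,0.0150)
member 4 (2-3): L=1.6122, (cx,cy)=(0.4050,0.9143)
member 5 (2-4): L=1.2250, (cx,cy)=(1.0000,0.0000)
member 6 (3-4): L=1.5811, (cx,cy)=(0.3618,-0.9323)
member 7 (3-5): L=1.3175, (cx,cy)=(0.9912,0.1321)
member 8 (4-5): L=1.8041, (cx,cy)=(0.4069,0.9135)
solve A·x = −loads:
  F[0-1] = -1846.6411 N (compression)
  F[0-2] = -1998.2779 N (compression)
  F[1-2] = +246.1819 N (tension)
  F[1-3] = +2451.2945 N (tension)
  F[2-3] = -239.3312 N (compression)
  F[2-4] = -1788.5397 N (compression)
  F[3-4] = +505.6210 N (tension)
  F[3-5] = +2190.3437 N (tension)
  F[4-5] = -3946.3828 N (compression)
  Rx@0 = +2792.3000 N
  Ry@0 = +1667.2169 N
  Ry@4 = +3133.6131 N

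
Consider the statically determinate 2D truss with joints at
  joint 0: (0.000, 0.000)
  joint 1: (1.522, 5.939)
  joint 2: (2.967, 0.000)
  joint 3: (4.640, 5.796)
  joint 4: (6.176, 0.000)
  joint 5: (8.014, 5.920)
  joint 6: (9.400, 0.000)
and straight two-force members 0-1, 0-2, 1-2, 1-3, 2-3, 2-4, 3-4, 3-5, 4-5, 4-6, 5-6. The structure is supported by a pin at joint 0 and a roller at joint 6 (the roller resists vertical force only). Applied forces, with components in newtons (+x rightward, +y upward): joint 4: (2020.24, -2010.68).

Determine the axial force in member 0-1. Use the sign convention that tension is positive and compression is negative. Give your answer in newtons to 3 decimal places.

-711.906

N=7 nodes, M=11 members, R=3 reactions → 2N=14, M+R=14
member 0 (0-1): L=6.1309, (cx,cy)=(0.2482,0.9687)
member 1 (0-2): L=2.9670, (cx,cy)=(1.0000,0.0000)
member 2 (1-2): L=6.1123, (cx,cy)=(0.2364,-0.9717)
member 3 (1-3): L=3.1213, (cx,cy)=(0.9989,-0.0458)
member 4 (2-3): L=6.0326, (cx,cy)=(0.2773,0.9608)
member 5 (2-4): L=3.2090, (cx,cy)=(1.0000,0.0000)
member 6 (3-4): L=5.9961, (cx,cy)=(0.2562,-0.9666)
member 7 (3-5): L=3.3763, (cx,cy)=(0.9993,0.0367)
member 8 (4-5): L=6.1988, (cx,cy)=(0.2965,0.9550)
member 9 (4-6): L=3.2240, (cx,cy)=(1.0000,0.0000)
member 10 (5-6): L=6.0801, (cx,cy)=(0.2280,-0.9737)
solve A·x = −loads:
  F[0-1] = -711.9059 N (compression)
  F[0-2] = +2196.9705 N (tension)
  F[1-2] = +726.1843 N (tension)
  F[1-3] = -348.7739 N (compression)
  F[2-3] = -734.4057 N (compression)
  F[2-4] = +2572.3171 N (tension)
  F[3-4] = +685.7567 N (tension)
  F[3-5] = -728.2371 N (compression)
  F[4-5] = +1411.2710 N (tension)
  F[4-6] = +309.2886 N (tension)
  F[5-6] = -1356.7821 N (compression)
  Rx@0 = -2020.2400 N
  Ry@0 = +689.6205 N
  Ry@6 = +1321.0595 N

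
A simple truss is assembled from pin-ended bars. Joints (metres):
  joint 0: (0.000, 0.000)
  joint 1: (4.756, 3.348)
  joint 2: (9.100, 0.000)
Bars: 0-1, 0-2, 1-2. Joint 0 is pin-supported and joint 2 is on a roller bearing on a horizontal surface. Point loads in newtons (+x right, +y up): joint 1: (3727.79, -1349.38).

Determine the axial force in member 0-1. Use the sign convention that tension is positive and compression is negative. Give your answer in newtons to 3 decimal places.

1263.582

N=3 nodes, M=3 members, R=3 reactions → 2N=6, M+R=6
member 0 (0-1): L=5.8162, (cx,cy)=(0.8177,0.5756)
member 1 (0-2): L=9.1000, (cx,cy)=(1.0000,0.0000)
member 2 (1-2): L=5.4845, (cx,cy)=(0.7921,-0.6105)
solve A·x = −loads:
  F[0-1] = +1263.5822 N (tension)
  F[0-2] = +2694.5456 N (tension)
  F[1-2] = -3401.9709 N (compression)
  Rx@0 = -3727.7900 N
  Ry@0 = -727.3554 N
  Ry@2 = +2076.7354 N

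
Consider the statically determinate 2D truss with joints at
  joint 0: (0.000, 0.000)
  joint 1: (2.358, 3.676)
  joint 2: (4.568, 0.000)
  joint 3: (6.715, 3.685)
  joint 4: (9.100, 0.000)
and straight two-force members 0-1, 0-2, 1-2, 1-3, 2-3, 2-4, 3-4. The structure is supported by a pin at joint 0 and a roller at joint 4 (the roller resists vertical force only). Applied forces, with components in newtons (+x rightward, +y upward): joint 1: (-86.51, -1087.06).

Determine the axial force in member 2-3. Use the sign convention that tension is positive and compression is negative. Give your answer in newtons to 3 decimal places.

N=5 nodes, M=7 members, R=3 reactions → 2N=10, M+R=10
member 0 (0-1): L=4.3673, (cx,cy)=(0.5399,0.8417)
member 1 (0-2): L=4.5680, (cx,cy)=(1.0000,0.0000)
member 2 (1-2): L=4.2892, (cx,cy)=(0.5152,-0.8570)
member 3 (1-3): L=4.3570, (cx,cy)=(1.0000,0.0021)
member 4 (2-3): L=4.2648, (cx,cy)=(0.5034,0.8640)
member 5 (2-4): L=4.5320, (cx,cy)=(1.0000,0.0000)
member 6 (3-4): L=4.3895, (cx,cy)=(0.5433,-0.8395)
solve A·x = −loads:
  F[0-1] = -998.3517 N (compression)
  F[0-2] = +452.5241 N (tension)
  F[1-2] = -288.6228 N (compression)
  F[1-3] = -303.8119 N (compression)
  F[2-3] = +286.2837 N (tension)
  F[2-4] = +159.6906 N (tension)
  F[3-4] = -293.9024 N (compression)
  Rx@0 = +86.5100 N
  Ry@0 = +840.3263 N
  Ry@4 = +246.7337 N

286.284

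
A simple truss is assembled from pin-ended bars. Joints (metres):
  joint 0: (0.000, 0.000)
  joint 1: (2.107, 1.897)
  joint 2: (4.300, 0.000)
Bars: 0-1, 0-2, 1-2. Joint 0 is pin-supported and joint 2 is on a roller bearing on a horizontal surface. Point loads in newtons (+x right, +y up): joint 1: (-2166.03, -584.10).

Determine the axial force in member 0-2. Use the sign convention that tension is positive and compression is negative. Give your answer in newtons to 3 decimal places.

-773.807

N=3 nodes, M=3 members, R=3 reactions → 2N=6, M+R=6
member 0 (0-1): L=2.8351, (cx,cy)=(0.7432,0.6691)
member 1 (0-2): L=4.3000, (cx,cy)=(1.0000,0.0000)
member 2 (1-2): L=2.8996, (cx,cy)=(0.7563,-0.6542)
solve A·x = −loads:
  F[0-1] = -1873.3533 N (compression)
  F[0-2] = -773.8074 N (compression)
  F[1-2] = +1023.1444 N (tension)
  Rx@0 = +2166.0300 N
  Ry@0 = +1253.4628 N
  Ry@2 = -669.3628 N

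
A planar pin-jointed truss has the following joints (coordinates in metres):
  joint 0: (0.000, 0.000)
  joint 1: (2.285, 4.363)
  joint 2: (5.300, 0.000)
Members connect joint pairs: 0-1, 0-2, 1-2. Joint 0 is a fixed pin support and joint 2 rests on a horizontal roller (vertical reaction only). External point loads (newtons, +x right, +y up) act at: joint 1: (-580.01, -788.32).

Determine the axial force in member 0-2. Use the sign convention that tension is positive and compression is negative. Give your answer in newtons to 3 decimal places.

-95.086

N=3 nodes, M=3 members, R=3 reactions → 2N=6, M+R=6
member 0 (0-1): L=4.9251, (cx,cy)=(0.4639,0.8859)
member 1 (0-2): L=5.3000, (cx,cy)=(1.0000,0.0000)
member 2 (1-2): L=5.3034, (cx,cy)=(0.5685,-0.8227)
solve A·x = −loads:
  F[0-1] = -1045.2161 N (compression)
  F[0-2] = -95.0859 N (compression)
  F[1-2] = +167.2564 N (tension)
  Rx@0 = +580.0100 N
  Ry@0 = +925.9186 N
  Ry@2 = -137.5986 N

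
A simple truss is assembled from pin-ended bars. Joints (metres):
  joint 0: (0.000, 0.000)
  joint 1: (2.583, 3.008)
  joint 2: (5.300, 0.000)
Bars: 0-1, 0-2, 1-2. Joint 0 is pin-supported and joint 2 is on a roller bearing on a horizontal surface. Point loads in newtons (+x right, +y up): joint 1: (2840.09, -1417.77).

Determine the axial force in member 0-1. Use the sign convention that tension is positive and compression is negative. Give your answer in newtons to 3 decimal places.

N=3 nodes, M=3 members, R=3 reactions → 2N=6, M+R=6
member 0 (0-1): L=3.9648, (cx,cy)=(0.6515,0.7587)
member 1 (0-2): L=5.3000, (cx,cy)=(1.0000,0.0000)
member 2 (1-2): L=4.0534, (cx,cy)=(0.6703,-0.7421)
solve A·x = −loads:
  F[0-1] = +1166.6188 N (tension)
  F[0-2] = +2080.0652 N (tension)
  F[1-2] = -3103.1882 N (compression)
  Rx@0 = -2840.0900 N
  Ry@0 = -885.0773 N
  Ry@2 = +2302.8473 N

1166.619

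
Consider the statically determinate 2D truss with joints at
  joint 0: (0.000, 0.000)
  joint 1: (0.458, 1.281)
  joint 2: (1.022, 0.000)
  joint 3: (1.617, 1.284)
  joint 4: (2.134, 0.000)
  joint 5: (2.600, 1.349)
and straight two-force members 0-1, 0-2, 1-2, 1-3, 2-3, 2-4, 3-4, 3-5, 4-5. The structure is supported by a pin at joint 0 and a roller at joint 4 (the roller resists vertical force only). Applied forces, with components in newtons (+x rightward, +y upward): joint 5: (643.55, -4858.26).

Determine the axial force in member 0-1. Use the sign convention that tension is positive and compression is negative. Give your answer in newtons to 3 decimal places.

N=6 nodes, M=9 members, R=3 reactions → 2N=12, M+R=12
member 0 (0-1): L=1.3604, (cx,cy)=(0.3367,0.9416)
member 1 (0-2): L=1.0220, (cx,cy)=(1.0000,0.0000)
member 2 (1-2): L=1.3997, (cx,cy)=(0.4030,-0.9152)
member 3 (1-3): L=1.1590, (cx,cy)=(1.0000,0.0026)
member 4 (2-3): L=1.4152, (cx,cy)=(0.4204,0.9073)
member 5 (2-4): L=1.1120, (cx,cy)=(1.0000,0.0000)
member 6 (3-4): L=1.3842, (cx,cy)=(0.3735,-0.9276)
member 7 (3-5): L=0.9851, (cx,cy)=(0.9978,0.0660)
member 8 (4-5): L=1.4272, (cx,cy)=(0.3265,0.9452)
solve A·x = −loads:
  F[0-1] = +1558.7008 N (tension)
  F[0-2] = +118.7941 N (tension)
  F[1-2] = -1600.3633 N (compression)
  F[1-3] = +1169.6327 N (tension)
  F[2-3] = +1614.3030 N (tension)
  F[2-4] = -1204.8073 N (compression)
  F[3-4] = -1412.8488 N (compression)
  F[3-5] = +2381.2555 N (tension)
  F[4-5] = -5306.1854 N (compression)
  Rx@0 = -643.5500 N
  Ry@0 = -1467.7123 N
  Ry@4 = +6325.9723 N

1558.701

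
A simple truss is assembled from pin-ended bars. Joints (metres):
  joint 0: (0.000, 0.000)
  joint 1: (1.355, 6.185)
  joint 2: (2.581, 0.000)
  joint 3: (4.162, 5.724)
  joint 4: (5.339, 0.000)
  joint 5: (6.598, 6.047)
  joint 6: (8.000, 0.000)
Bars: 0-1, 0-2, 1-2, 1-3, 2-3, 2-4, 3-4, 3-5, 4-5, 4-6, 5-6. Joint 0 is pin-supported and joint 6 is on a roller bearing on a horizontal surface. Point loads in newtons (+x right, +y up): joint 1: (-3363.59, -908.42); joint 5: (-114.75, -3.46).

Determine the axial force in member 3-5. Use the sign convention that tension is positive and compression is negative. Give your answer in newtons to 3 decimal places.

N=7 nodes, M=11 members, R=3 reactions → 2N=14, M+R=14
member 0 (0-1): L=6.3317, (cx,cy)=(0.2140,0.9768)
member 1 (0-2): L=2.5810, (cx,cy)=(1.0000,0.0000)
member 2 (1-2): L=6.3053, (cx,cy)=(0.1944,-0.9809)
member 3 (1-3): L=2.8446, (cx,cy)=(0.9868,-0.1621)
member 4 (2-3): L=5.9383, (cx,cy)=(0.2662,0.9639)
member 5 (2-4): L=2.7580, (cx,cy)=(1.0000,0.0000)
member 6 (3-4): L=5.8438, (cx,cy)=(0.2014,-0.9795)
member 7 (3-5): L=2.4573, (cx,cy)=(0.9913,0.1314)
member 8 (4-5): L=6.1767, (cx,cy)=(0.2038,0.9790)
member 9 (4-6): L=2.6610, (cx,cy)=(1.0000,0.0000)
member 10 (5-6): L=6.2074, (cx,cy)=(0.2259,-0.9742)
solve A·x = −loads:
  F[0-1] = -3524.0158 N (compression)
  F[0-2] = -2724.1900 N (compression)
  F[1-2] = +2218.5894 N (tension)
  F[1-3] = +2207.2392 N (tension)
  F[2-3] = -2257.7337 N (compression)
  F[2-4] = -1691.7197 N (compression)
  F[3-4] = +2726.1156 N (tension)
  F[3-5] = +1036.8952 N (tension)
  F[4-5] = -2727.5099 N (compression)
  F[4-6] = -586.6965 N (compression)
  F[5-6] = +2597.6176 N (tension)
  Rx@0 = +3478.3400 N
  Ry@0 = +3442.3749 N
  Ry@6 = -2530.4949 N

1036.895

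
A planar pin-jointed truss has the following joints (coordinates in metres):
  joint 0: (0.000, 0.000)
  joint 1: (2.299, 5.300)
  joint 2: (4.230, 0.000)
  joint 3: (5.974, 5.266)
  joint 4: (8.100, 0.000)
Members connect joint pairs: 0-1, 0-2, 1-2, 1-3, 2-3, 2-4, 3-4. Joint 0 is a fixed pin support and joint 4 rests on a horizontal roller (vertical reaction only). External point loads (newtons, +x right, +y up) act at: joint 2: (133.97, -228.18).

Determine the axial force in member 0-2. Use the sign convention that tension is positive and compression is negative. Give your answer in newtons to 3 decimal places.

N=5 nodes, M=7 members, R=3 reactions → 2N=10, M+R=10
member 0 (0-1): L=5.7771, (cx,cy)=(0.3979,0.9174)
member 1 (0-2): L=4.2300, (cx,cy)=(1.0000,0.0000)
member 2 (1-2): L=5.6408, (cx,cy)=(0.3423,-0.9396)
member 3 (1-3): L=3.6752, (cx,cy)=(1.0000,-0.0093)
member 4 (2-3): L=5.5473, (cx,cy)=(0.3144,0.9493)
member 5 (2-4): L=3.8700, (cx,cy)=(1.0000,0.0000)
member 6 (3-4): L=5.6790, (cx,cy)=(0.3744,-0.9273)
solve A·x = −loads:
  F[0-1] = -118.8340 N (compression)
  F[0-2] = +181.2597 N (tension)
  F[1-2] = +116.8894 N (tension)
  F[1-3] = -87.3078 N (compression)
  F[2-3] = +124.6747 N (tension)
  F[2-4] = +48.1078 N (tension)
  F[3-4] = -128.5053 N (compression)
  Rx@0 = -133.9700 N
  Ry@0 = +109.0193 N
  Ry@4 = +119.1607 N

181.260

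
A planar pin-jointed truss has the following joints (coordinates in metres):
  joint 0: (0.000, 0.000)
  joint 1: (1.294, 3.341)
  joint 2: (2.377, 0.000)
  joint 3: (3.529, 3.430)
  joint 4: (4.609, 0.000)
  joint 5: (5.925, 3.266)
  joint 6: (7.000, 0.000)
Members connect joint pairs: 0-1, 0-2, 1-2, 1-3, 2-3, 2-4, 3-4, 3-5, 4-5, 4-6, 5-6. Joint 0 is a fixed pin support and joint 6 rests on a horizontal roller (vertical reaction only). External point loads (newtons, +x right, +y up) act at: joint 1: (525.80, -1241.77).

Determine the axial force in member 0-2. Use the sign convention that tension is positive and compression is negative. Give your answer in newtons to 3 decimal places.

820.644

N=7 nodes, M=11 members, R=3 reactions → 2N=14, M+R=14
member 0 (0-1): L=3.5828, (cx,cy)=(0.3612,0.9325)
member 1 (0-2): L=2.3770, (cx,cy)=(1.0000,0.0000)
member 2 (1-2): L=3.5121, (cx,cy)=(0.3084,-0.9513)
member 3 (1-3): L=2.2368, (cx,cy)=(0.9992,0.0398)
member 4 (2-3): L=3.6183, (cx,cy)=(0.3184,0.9480)
member 5 (2-4): L=2.2320, (cx,cy)=(1.0000,0.0000)
member 6 (3-4): L=3.5960, (cx,cy)=(0.3003,-0.9538)
member 7 (3-5): L=2.4016, (cx,cy)=(0.9977,-0.0683)
member 8 (4-5): L=3.5212, (cx,cy)=(0.3737,0.9275)
member 9 (4-6): L=2.3910, (cx,cy)=(1.0000,0.0000)
member 10 (5-6): L=3.4384, (cx,cy)=(0.3126,-0.9499)
solve A·x = −loads:
  F[0-1] = -816.3667 N (compression)
  F[0-2] = +820.6442 N (tension)
  F[1-2] = -532.5994 N (compression)
  F[1-3] = -656.9329 N (compression)
  F[2-3] = +534.4579 N (tension)
  F[2-4] = +486.2506 N (tension)
  F[3-4] = -479.1975 N (compression)
  F[3-5] = -343.1328 N (compression)
  F[4-5] = +492.7856 N (tension)
  F[4-6] = +158.1583 N (tension)
  F[5-6] = -505.8665 N (compression)
  Rx@0 = -525.8000 N
  Ry@0 = +761.2631 N
  Ry@6 = +480.5069 N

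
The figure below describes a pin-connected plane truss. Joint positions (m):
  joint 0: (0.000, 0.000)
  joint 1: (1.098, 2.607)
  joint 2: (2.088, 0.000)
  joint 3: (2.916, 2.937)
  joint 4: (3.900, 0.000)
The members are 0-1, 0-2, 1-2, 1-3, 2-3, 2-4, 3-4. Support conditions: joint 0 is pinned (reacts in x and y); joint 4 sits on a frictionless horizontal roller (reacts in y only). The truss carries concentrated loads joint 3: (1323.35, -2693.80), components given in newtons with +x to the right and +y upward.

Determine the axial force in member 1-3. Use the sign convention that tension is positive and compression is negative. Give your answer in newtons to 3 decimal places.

241.338

N=5 nodes, M=7 members, R=3 reactions → 2N=10, M+R=10
member 0 (0-1): L=2.8288, (cx,cy)=(0.3882,0.9216)
member 1 (0-2): L=2.0880, (cx,cy)=(1.0000,0.0000)
member 2 (1-2): L=2.7886, (cx,cy)=(0.3550,-0.9349)
member 3 (1-3): L=1.8477, (cx,cy)=(0.9839,0.1786)
member 4 (2-3): L=3.0515, (cx,cy)=(0.2713,0.9625)
member 5 (2-4): L=1.8120, (cx,cy)=(1.0000,0.0000)
member 6 (3-4): L=3.0975, (cx,cy)=(0.3177,-0.9482)
solve A·x = −loads:
  F[0-1] = +343.8796 N (tension)
  F[0-2] = +1189.8725 N (tension)
  F[1-2] = -292.8934 N (compression)
  F[1-3] = +241.3381 N (tension)
  F[2-3] = +284.4882 N (tension)
  F[2-4] = +1008.6981 N (tension)
  F[3-4] = -3175.1999 N (compression)
  Rx@0 = -1323.3500 N
  Ry@0 = -316.9179 N
  Ry@4 = +3010.7179 N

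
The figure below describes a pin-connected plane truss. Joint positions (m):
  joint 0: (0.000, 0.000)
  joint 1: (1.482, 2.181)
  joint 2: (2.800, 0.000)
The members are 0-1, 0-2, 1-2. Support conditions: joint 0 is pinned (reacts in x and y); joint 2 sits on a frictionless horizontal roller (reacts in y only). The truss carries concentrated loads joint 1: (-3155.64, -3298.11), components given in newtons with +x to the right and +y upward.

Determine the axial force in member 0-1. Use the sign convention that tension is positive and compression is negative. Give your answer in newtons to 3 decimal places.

-4848.753

N=3 nodes, M=3 members, R=3 reactions → 2N=6, M+R=6
member 0 (0-1): L=2.6369, (cx,cy)=(0.5620,0.8271)
member 1 (0-2): L=2.8000, (cx,cy)=(1.0000,0.0000)
member 2 (1-2): L=2.5483, (cx,cy)=(0.5172,-0.8559)
solve A·x = −loads:
  F[0-1] = -4848.7531 N (compression)
  F[0-2] = -430.4957 N (compression)
  F[1-2] = +832.3495 N (tension)
  Rx@0 = +3155.6400 N
  Ry@0 = +4010.4857 N
  Ry@2 = -712.3756 N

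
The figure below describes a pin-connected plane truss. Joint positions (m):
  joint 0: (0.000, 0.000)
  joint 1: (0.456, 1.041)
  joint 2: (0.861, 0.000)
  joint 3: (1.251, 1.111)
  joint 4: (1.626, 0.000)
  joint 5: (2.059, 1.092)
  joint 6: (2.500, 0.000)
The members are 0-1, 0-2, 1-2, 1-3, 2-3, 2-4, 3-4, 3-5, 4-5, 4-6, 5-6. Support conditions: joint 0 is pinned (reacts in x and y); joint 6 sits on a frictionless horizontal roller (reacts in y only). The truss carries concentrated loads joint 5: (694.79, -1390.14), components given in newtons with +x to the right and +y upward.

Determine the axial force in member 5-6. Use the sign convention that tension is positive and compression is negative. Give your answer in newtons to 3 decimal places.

N=7 nodes, M=11 members, R=3 reactions → 2N=14, M+R=14
member 0 (0-1): L=1.1365, (cx,cy)=(0.4012,0.9160)
member 1 (0-2): L=0.8610, (cx,cy)=(1.0000,0.0000)
member 2 (1-2): L=1.1170, (cx,cy)=(0.3626,-0.9320)
member 3 (1-3): L=0.7981, (cx,cy)=(0.9961,0.0877)
member 4 (2-3): L=1.1775, (cx,cy)=(0.3312,0.9436)
member 5 (2-4): L=0.7650, (cx,cy)=(1.0000,0.0000)
member 6 (3-4): L=1.1726, (cx,cy)=(0.3198,-0.9475)
member 7 (3-5): L=0.8082, (cx,cy)=(0.9997,-0.0235)
member 8 (4-5): L=1.1747, (cx,cy)=(0.3686,0.9296)
member 9 (4-6): L=0.8740, (cx,cy)=(1.0000,0.0000)
member 10 (5-6): L=1.1777, (cx,cy)=(0.3745,-0.9272)
solve A·x = −loads:
  F[0-1] = +63.6082 N (tension)
  F[0-2] = +669.2682 N (tension)
  F[1-2] = -58.1156 N (compression)
  F[1-3] = +46.7734 N (tension)
  F[2-3] = +57.4011 N (tension)
  F[2-4] = +629.1845 N (tension)
  F[3-4] = -63.6262 N (compression)
  F[3-5] = +85.9774 N (tension)
  F[4-5] = +64.8511 N (tension)
  F[4-6] = +584.9322 N (tension)
  F[5-6] = -1562.0559 N (compression)
  Rx@0 = -694.7900 N
  Ry@0 = -58.2636 N
  Ry@6 = +1448.4036 N

-1562.056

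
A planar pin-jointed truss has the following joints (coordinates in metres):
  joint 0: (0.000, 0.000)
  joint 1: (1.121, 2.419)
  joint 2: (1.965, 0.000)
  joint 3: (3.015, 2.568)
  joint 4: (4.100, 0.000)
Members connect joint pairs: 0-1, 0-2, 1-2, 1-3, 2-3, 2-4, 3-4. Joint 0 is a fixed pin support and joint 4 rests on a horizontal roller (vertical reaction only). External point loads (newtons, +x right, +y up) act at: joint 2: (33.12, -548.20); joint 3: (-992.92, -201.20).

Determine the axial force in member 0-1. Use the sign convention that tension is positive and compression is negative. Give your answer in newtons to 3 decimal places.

N=5 nodes, M=7 members, R=3 reactions → 2N=10, M+R=10
member 0 (0-1): L=2.6661, (cx,cy)=(0.4205,0.9073)
member 1 (0-2): L=1.9650, (cx,cy)=(1.0000,0.0000)
member 2 (1-2): L=2.5620, (cx,cy)=(0.3294,-0.9442)
member 3 (1-3): L=1.8999, (cx,cy)=(0.9969,0.0784)
member 4 (2-3): L=2.7744, (cx,cy)=(0.3785,0.9256)
member 5 (2-4): L=2.1350, (cx,cy)=(1.0000,0.0000)
member 6 (3-4): L=2.7878, (cx,cy)=(0.3892,-0.9212)
solve A·x = −loads:
  F[0-1] = -1058.7515 N (compression)
  F[0-2] = -514.6363 N (compression)
  F[1-2] = +954.1275 N (tension)
  F[1-3] = -761.8274 N (compression)
  F[2-3] = -381.0096 N (compression)
  F[2-4] = -89.2406 N (compression)
  F[3-4] = +229.2952 N (tension)
  Rx@0 = +959.8000 N
  Ry@0 = +960.6165 N
  Ry@4 = -211.2165 N

-1058.752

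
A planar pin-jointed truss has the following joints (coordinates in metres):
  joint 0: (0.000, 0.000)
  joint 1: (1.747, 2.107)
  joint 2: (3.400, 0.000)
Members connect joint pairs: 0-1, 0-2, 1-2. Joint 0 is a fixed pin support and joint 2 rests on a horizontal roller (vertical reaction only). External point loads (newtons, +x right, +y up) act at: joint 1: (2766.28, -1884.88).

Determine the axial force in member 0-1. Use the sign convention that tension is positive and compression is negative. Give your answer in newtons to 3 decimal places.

1036.489

N=3 nodes, M=3 members, R=3 reactions → 2N=6, M+R=6
member 0 (0-1): L=2.7371, (cx,cy)=(0.6383,0.7698)
member 1 (0-2): L=3.4000, (cx,cy)=(1.0000,0.0000)
member 2 (1-2): L=2.6780, (cx,cy)=(0.6172,-0.7868)
solve A·x = −loads:
  F[0-1] = +1036.4891 N (tension)
  F[0-2] = +2104.7120 N (tension)
  F[1-2] = -3409.8531 N (compression)
  Rx@0 = -2766.2800 N
  Ry@0 = -797.8957 N
  Ry@2 = +2682.7757 N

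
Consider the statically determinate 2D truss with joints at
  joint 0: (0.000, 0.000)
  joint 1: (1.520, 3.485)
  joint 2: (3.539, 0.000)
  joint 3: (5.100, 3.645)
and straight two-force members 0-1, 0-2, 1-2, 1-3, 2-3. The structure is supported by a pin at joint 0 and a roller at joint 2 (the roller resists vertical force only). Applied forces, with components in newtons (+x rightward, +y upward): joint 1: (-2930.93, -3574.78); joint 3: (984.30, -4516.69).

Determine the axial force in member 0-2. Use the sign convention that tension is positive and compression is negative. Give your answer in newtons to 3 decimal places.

N=4 nodes, M=5 members, R=3 reactions → 2N=8, M+R=8
member 0 (0-1): L=3.8021, (cx,cy)=(0.3998,0.9166)
member 1 (0-2): L=3.5390, (cx,cy)=(1.0000,0.0000)
member 2 (1-2): L=4.0276, (cx,cy)=(0.5013,-0.8653)
member 3 (1-3): L=3.5836, (cx,cy)=(0.9990,0.0446)
member 4 (2-3): L=3.9652, (cx,cy)=(0.3937,0.9192)
solve A·x = −loads:
  F[0-1] = -2094.2338 N (compression)
  F[0-2] = -1109.3893 N (compression)
  F[1-2] = -1759.2009 N (compression)
  F[1-3] = +2978.5307 N (tension)
  F[2-3] = -5058.1226 N (compression)
  Rx@0 = +1946.6300 N
  Ry@0 = +1919.5946 N
  Ry@2 = +6171.8754 N

-1109.389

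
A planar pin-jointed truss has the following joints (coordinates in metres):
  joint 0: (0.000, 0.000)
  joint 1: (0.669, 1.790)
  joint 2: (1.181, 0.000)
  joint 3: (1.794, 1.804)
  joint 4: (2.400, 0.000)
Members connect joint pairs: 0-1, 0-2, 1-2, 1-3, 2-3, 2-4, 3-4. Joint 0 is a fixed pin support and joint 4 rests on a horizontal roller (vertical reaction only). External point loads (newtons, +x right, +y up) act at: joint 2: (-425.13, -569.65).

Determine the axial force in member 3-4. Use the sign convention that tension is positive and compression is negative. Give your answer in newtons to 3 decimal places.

-295.708

N=5 nodes, M=7 members, R=3 reactions → 2N=10, M+R=10
member 0 (0-1): L=1.9109, (cx,cy)=(0.3501,0.9367)
member 1 (0-2): L=1.1810, (cx,cy)=(1.0000,0.0000)
member 2 (1-2): L=1.8618, (cx,cy)=(0.2750,-0.9614)
member 3 (1-3): L=1.1251, (cx,cy)=(0.9999,0.0124)
member 4 (2-3): L=1.9053, (cx,cy)=(0.3217,0.9468)
member 5 (2-4): L=1.2190, (cx,cy)=(1.0000,0.0000)
member 6 (3-4): L=1.9031, (cx,cy)=(0.3184,-0.9479)
solve A·x = −loads:
  F[0-1] = -308.8821 N (compression)
  F[0-2] = -316.9932 N (compression)
  F[1-2] = +298.4759 N (tension)
  F[1-3] = -190.2339 N (compression)
  F[2-3] = +298.5566 N (tension)
  F[2-4] = +94.1636 N (tension)
  F[3-4] = -295.7083 N (compression)
  Rx@0 = +425.1300 N
  Ry@0 = +289.3347 N
  Ry@4 = +280.3153 N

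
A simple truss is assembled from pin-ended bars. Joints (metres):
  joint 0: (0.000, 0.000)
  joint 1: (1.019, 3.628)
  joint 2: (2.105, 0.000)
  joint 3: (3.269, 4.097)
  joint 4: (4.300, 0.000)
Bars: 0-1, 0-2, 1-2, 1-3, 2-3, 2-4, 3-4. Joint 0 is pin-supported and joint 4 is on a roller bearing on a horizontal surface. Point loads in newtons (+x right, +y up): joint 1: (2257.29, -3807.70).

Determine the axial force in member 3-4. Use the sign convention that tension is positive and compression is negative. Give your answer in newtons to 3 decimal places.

N=5 nodes, M=7 members, R=3 reactions → 2N=10, M+R=10
member 0 (0-1): L=3.7684, (cx,cy)=(0.2704,0.9627)
member 1 (0-2): L=2.1050, (cx,cy)=(1.0000,0.0000)
member 2 (1-2): L=3.7871, (cx,cy)=(0.2868,-0.9580)
member 3 (1-3): L=2.2984, (cx,cy)=(0.9790,0.2041)
member 4 (2-3): L=4.2591, (cx,cy)=(0.2733,0.9619)
member 5 (2-4): L=2.1950, (cx,cy)=(1.0000,0.0000)
member 6 (3-4): L=4.2247, (cx,cy)=(0.2440,-0.9698)
solve A·x = −loads:
  F[0-1] = -1039.5690 N (compression)
  F[0-2] = +2538.3972 N (tension)
  F[1-2] = -3277.7113 N (compression)
  F[1-3] = -1632.8162 N (compression)
  F[2-3] = +3264.3204 N (tension)
  F[2-4] = +706.3392 N (tension)
  F[3-4] = -2894.3693 N (compression)
  Rx@0 = -2257.2900 N
  Ry@0 = +1000.8408 N
  Ry@4 = +2806.8592 N

-2894.369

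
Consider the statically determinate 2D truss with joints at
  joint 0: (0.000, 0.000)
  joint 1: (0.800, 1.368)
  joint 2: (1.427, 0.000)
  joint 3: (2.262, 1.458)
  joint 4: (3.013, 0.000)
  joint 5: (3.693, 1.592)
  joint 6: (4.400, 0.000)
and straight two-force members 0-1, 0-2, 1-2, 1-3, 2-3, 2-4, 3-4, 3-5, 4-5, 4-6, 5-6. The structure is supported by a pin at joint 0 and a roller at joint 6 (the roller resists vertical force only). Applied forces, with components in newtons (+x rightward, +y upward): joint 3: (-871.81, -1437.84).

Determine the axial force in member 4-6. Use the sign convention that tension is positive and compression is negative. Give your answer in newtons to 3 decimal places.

N=7 nodes, M=11 members, R=3 reactions → 2N=14, M+R=14
member 0 (0-1): L=1.5847, (cx,cy)=(0.5048,0.8632)
member 1 (0-2): L=1.4270, (cx,cy)=(1.0000,0.0000)
member 2 (1-2): L=1.5048, (cx,cy)=(0.4167,-0.9091)
member 3 (1-3): L=1.4648, (cx,cy)=(0.9981,0.0614)
member 4 (2-3): L=1.6802, (cx,cy)=(0.4970,0.8678)
member 5 (2-4): L=1.5860, (cx,cy)=(1.0000,0.0000)
member 6 (3-4): L=1.6401, (cx,cy)=(0.4579,-0.8890)
member 7 (3-5): L=1.4373, (cx,cy)=(0.9956,0.0932)
member 8 (4-5): L=1.7311, (cx,cy)=(0.3928,0.9196)
member 9 (4-6): L=1.3870, (cx,cy)=(1.0000,0.0000)
member 10 (5-6): L=1.7419, (cx,cy)=(0.4059,-0.9139)
solve A·x = −loads:
  F[0-1] = -1144.0134 N (compression)
  F[0-2] = -294.2979 N (compression)
  F[1-2] = +1018.4874 N (tension)
  F[1-3] = -1003.7662 N (compression)
  F[2-3] = -1066.9586 N (compression)
  F[2-4] = +660.3082 N (tension)
  F[3-4] = -549.5644 N (compression)
  F[3-5] = -410.4434 N (compression)
  F[4-5] = +531.2628 N (tension)
  F[4-6] = +199.9737 N (tension)
  F[5-6] = -492.7012 N (compression)
  Rx@0 = +871.8100 N
  Ry@0 = +987.5457 N
  Ry@6 = +450.2943 N

199.974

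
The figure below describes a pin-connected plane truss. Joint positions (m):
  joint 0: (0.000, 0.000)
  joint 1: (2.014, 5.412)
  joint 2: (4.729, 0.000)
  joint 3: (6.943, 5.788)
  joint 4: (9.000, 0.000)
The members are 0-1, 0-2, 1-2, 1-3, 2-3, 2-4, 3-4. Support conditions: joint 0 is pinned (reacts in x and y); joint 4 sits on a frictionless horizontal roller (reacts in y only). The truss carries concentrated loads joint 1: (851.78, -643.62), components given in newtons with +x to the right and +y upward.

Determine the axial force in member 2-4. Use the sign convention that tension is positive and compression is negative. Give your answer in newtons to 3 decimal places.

233.218

N=5 nodes, M=7 members, R=3 reactions → 2N=10, M+R=10
member 0 (0-1): L=5.7746, (cx,cy)=(0.3488,0.9372)
member 1 (0-2): L=4.7290, (cx,cy)=(1.0000,0.0000)
member 2 (1-2): L=6.0548, (cx,cy)=(0.4484,-0.8938)
member 3 (1-3): L=4.9433, (cx,cy)=(0.9971,0.0761)
member 4 (2-3): L=6.1970, (cx,cy)=(0.3573,0.9340)
member 5 (2-4): L=4.2710, (cx,cy)=(1.0000,0.0000)
member 6 (3-4): L=6.1427, (cx,cy)=(0.3349,-0.9423)
solve A·x = −loads:
  F[0-1] = +13.4565 N (tension)
  F[0-2] = +847.0868 N (tension)
  F[1-2] = -776.7468 N (compression)
  F[1-3] = -500.2409 N (compression)
  F[2-3] = +743.3406 N (tension)
  F[2-4] = +233.2184 N (tension)
  F[3-4] = -696.4415 N (compression)
  Rx@0 = -851.7800 N
  Ry@0 = -12.6116 N
  Ry@4 = +656.2316 N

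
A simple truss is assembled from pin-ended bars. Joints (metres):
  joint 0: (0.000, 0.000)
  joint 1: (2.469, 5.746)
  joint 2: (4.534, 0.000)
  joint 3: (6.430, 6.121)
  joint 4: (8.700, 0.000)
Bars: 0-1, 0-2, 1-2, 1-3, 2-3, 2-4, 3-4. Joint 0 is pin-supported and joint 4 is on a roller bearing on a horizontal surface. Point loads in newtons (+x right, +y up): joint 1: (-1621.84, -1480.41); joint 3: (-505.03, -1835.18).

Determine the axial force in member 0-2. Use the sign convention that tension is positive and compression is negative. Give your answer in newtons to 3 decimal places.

N=5 nodes, M=7 members, R=3 reactions → 2N=10, M+R=10
member 0 (0-1): L=6.2540, (cx,cy)=(0.3948,0.9188)
member 1 (0-2): L=4.5340, (cx,cy)=(1.0000,0.0000)
member 2 (1-2): L=6.1058, (cx,cy)=(0.3382,-0.9411)
member 3 (1-3): L=3.9787, (cx,cy)=(0.9955,0.0943)
member 4 (2-3): L=6.4079, (cx,cy)=(0.2959,0.9552)
member 5 (2-4): L=4.1660, (cx,cy)=(1.0000,0.0000)
member 6 (3-4): L=6.5284, (cx,cy)=(0.3477,-0.9376)
solve A·x = −loads:
  F[0-1] = -3227.7794 N (compression)
  F[0-2] = -852.5829 N (compression)
  F[1-2] = +1560.0672 N (tension)
  F[1-3] = -180.8721 N (compression)
  F[2-3] = -1536.9561 N (compression)
  F[2-4] = +129.7973 N (tension)
  F[3-4] = -373.2881 N (compression)
  Rx@0 = +2126.8700 N
  Ry@0 = +2965.5948 N
  Ry@4 = +349.9952 N

-852.583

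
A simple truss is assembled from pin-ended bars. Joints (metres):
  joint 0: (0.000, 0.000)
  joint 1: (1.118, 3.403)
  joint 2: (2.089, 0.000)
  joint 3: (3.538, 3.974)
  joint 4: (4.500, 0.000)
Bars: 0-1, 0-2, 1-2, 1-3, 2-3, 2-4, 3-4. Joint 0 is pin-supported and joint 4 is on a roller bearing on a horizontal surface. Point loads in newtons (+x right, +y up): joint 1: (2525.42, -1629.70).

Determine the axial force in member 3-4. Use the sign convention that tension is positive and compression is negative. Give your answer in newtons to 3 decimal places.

-2381.522

N=5 nodes, M=7 members, R=3 reactions → 2N=10, M+R=10
member 0 (0-1): L=3.5819, (cx,cy)=(0.3121,0.9500)
member 1 (0-2): L=2.0890, (cx,cy)=(1.0000,0.0000)
member 2 (1-2): L=3.5388, (cx,cy)=(0.2744,-0.9616)
member 3 (1-3): L=2.4865, (cx,cy)=(0.9733,0.2296)
member 4 (2-3): L=4.2299, (cx,cy)=(0.3426,0.9395)
member 5 (2-4): L=2.4110, (cx,cy)=(1.0000,0.0000)
member 6 (3-4): L=4.0888, (cx,cy)=(0.2353,-0.9719)
solve A·x = −loads:
  F[0-1] = +720.9874 N (tension)
  F[0-2] = +2300.3848 N (tension)
  F[1-2] = -2784.0545 N (compression)
  F[1-3] = -1578.6721 N (compression)
  F[2-3] = +2849.6144 N (tension)
  F[2-4] = +560.3199 N (tension)
  F[3-4] = -2381.5225 N (compression)
  Rx@0 = -2525.4200 N
  Ry@0 = -684.9686 N
  Ry@4 = +2314.6686 N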